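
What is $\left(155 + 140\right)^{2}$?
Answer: $87025$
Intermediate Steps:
$\left(155 + 140\right)^{2} = 295^{2} = 87025$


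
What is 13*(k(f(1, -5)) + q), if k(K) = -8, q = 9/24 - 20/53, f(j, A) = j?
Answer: -44109/424 ≈ -104.03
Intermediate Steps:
q = -1/424 (q = 9*(1/24) - 20*1/53 = 3/8 - 20/53 = -1/424 ≈ -0.0023585)
13*(k(f(1, -5)) + q) = 13*(-8 - 1/424) = 13*(-3393/424) = -44109/424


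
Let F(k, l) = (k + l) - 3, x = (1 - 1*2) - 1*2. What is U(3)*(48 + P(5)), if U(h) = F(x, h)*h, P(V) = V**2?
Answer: -657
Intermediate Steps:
x = -3 (x = (1 - 2) - 2 = -1 - 2 = -3)
F(k, l) = -3 + k + l
U(h) = h*(-6 + h) (U(h) = (-3 - 3 + h)*h = (-6 + h)*h = h*(-6 + h))
U(3)*(48 + P(5)) = (3*(-6 + 3))*(48 + 5**2) = (3*(-3))*(48 + 25) = -9*73 = -657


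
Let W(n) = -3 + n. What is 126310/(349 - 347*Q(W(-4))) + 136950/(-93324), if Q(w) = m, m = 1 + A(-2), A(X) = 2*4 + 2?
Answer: -1366165/36057 ≈ -37.889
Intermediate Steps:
A(X) = 10 (A(X) = 8 + 2 = 10)
m = 11 (m = 1 + 10 = 11)
Q(w) = 11
126310/(349 - 347*Q(W(-4))) + 136950/(-93324) = 126310/(349 - 347*11) + 136950/(-93324) = 126310/(349 - 3817) + 136950*(-1/93324) = 126310/(-3468) - 2075/1414 = 126310*(-1/3468) - 2075/1414 = -3715/102 - 2075/1414 = -1366165/36057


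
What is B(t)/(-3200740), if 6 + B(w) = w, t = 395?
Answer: -389/3200740 ≈ -0.00012153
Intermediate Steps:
B(w) = -6 + w
B(t)/(-3200740) = (-6 + 395)/(-3200740) = 389*(-1/3200740) = -389/3200740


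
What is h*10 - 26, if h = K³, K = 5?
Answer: 1224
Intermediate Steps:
h = 125 (h = 5³ = 125)
h*10 - 26 = 125*10 - 26 = 1250 - 26 = 1224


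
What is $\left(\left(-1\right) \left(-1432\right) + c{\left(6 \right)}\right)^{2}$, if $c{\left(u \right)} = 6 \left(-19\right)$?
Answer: $1737124$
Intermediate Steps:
$c{\left(u \right)} = -114$
$\left(\left(-1\right) \left(-1432\right) + c{\left(6 \right)}\right)^{2} = \left(\left(-1\right) \left(-1432\right) - 114\right)^{2} = \left(1432 - 114\right)^{2} = 1318^{2} = 1737124$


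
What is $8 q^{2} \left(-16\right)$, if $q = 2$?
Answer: $-512$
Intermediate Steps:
$8 q^{2} \left(-16\right) = 8 \cdot 2^{2} \left(-16\right) = 8 \cdot 4 \left(-16\right) = 32 \left(-16\right) = -512$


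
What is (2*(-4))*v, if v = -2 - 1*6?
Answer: 64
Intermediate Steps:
v = -8 (v = -2 - 6 = -8)
(2*(-4))*v = (2*(-4))*(-8) = -8*(-8) = 64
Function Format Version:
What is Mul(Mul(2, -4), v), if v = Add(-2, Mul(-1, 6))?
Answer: 64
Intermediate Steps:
v = -8 (v = Add(-2, -6) = -8)
Mul(Mul(2, -4), v) = Mul(Mul(2, -4), -8) = Mul(-8, -8) = 64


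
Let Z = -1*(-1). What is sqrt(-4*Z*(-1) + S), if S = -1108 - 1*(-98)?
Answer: I*sqrt(1006) ≈ 31.717*I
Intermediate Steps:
Z = 1
S = -1010 (S = -1108 + 98 = -1010)
sqrt(-4*Z*(-1) + S) = sqrt(-4*1*(-1) - 1010) = sqrt(-4*(-1) - 1010) = sqrt(4 - 1010) = sqrt(-1006) = I*sqrt(1006)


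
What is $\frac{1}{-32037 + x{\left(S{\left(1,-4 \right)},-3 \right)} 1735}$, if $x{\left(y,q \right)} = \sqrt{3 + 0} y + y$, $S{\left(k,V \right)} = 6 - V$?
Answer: $\frac{14687}{687359531} + \frac{17350 \sqrt{3}}{687359531} \approx 6.5087 \cdot 10^{-5}$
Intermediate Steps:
$x{\left(y,q \right)} = y + y \sqrt{3}$ ($x{\left(y,q \right)} = \sqrt{3} y + y = y \sqrt{3} + y = y + y \sqrt{3}$)
$\frac{1}{-32037 + x{\left(S{\left(1,-4 \right)},-3 \right)} 1735} = \frac{1}{-32037 + \left(6 - -4\right) \left(1 + \sqrt{3}\right) 1735} = \frac{1}{-32037 + \left(6 + 4\right) \left(1 + \sqrt{3}\right) 1735} = \frac{1}{-32037 + 10 \left(1 + \sqrt{3}\right) 1735} = \frac{1}{-32037 + \left(10 + 10 \sqrt{3}\right) 1735} = \frac{1}{-32037 + \left(17350 + 17350 \sqrt{3}\right)} = \frac{1}{-14687 + 17350 \sqrt{3}}$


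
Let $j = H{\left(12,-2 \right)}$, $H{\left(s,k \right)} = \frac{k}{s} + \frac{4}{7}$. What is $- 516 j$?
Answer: $- \frac{1462}{7} \approx -208.86$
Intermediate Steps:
$H{\left(s,k \right)} = \frac{4}{7} + \frac{k}{s}$ ($H{\left(s,k \right)} = \frac{k}{s} + 4 \cdot \frac{1}{7} = \frac{k}{s} + \frac{4}{7} = \frac{4}{7} + \frac{k}{s}$)
$j = \frac{17}{42}$ ($j = \frac{4}{7} - \frac{2}{12} = \frac{4}{7} - \frac{1}{6} = \frac{17}{42} \approx 0.40476$)
$- 516 j = \left(-516\right) \frac{17}{42} = - \frac{1462}{7}$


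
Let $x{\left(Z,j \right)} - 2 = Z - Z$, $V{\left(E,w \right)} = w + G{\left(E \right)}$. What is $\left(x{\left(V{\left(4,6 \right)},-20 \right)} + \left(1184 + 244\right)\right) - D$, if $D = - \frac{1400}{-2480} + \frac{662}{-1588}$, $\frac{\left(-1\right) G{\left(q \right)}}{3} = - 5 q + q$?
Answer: $\frac{17597193}{12307} \approx 1429.9$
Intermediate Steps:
$G{\left(q \right)} = 12 q$ ($G{\left(q \right)} = - 3 \left(- 5 q + q\right) = - 3 \left(- 4 q\right) = 12 q$)
$V{\left(E,w \right)} = w + 12 E$
$x{\left(Z,j \right)} = 2$ ($x{\left(Z,j \right)} = 2 + \left(Z - Z\right) = 2 + 0 = 2$)
$D = \frac{1817}{12307}$ ($D = \left(-1400\right) \left(- \frac{1}{2480}\right) + 662 \left(- \frac{1}{1588}\right) = \frac{35}{62} - \frac{331}{794} = \frac{1817}{12307} \approx 0.14764$)
$\left(x{\left(V{\left(4,6 \right)},-20 \right)} + \left(1184 + 244\right)\right) - D = \left(2 + \left(1184 + 244\right)\right) - \frac{1817}{12307} = \left(2 + 1428\right) - \frac{1817}{12307} = 1430 - \frac{1817}{12307} = \frac{17597193}{12307}$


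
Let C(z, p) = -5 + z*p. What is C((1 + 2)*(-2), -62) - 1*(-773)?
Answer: 1140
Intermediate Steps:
C(z, p) = -5 + p*z
C((1 + 2)*(-2), -62) - 1*(-773) = (-5 - 62*(1 + 2)*(-2)) - 1*(-773) = (-5 - 186*(-2)) + 773 = (-5 - 62*(-6)) + 773 = (-5 + 372) + 773 = 367 + 773 = 1140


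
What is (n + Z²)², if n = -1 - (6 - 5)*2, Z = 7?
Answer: 2116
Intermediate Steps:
n = -3 (n = -1 - 2 = -3)
(n + Z²)² = (-3 + 7²)² = (-3 + 49)² = 46² = 2116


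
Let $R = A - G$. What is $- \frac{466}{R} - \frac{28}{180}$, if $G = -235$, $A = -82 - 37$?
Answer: $- \frac{10891}{2610} \approx -4.1728$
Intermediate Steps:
$A = -119$
$R = 116$ ($R = -119 - -235 = -119 + 235 = 116$)
$- \frac{466}{R} - \frac{28}{180} = - \frac{466}{116} - \frac{28}{180} = \left(-466\right) \frac{1}{116} - \frac{7}{45} = - \frac{233}{58} - \frac{7}{45} = - \frac{10891}{2610}$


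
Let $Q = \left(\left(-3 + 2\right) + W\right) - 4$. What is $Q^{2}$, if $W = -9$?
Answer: $196$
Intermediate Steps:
$Q = -14$ ($Q = \left(\left(-3 + 2\right) - 9\right) - 4 = \left(-1 - 9\right) - 4 = -10 - 4 = -14$)
$Q^{2} = \left(-14\right)^{2} = 196$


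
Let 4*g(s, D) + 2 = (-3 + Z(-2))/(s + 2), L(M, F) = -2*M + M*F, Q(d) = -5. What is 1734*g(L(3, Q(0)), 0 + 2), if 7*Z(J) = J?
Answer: -210681/266 ≈ -792.03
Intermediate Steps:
Z(J) = J/7
L(M, F) = -2*M + F*M
g(s, D) = -½ - 23/(28*(2 + s)) (g(s, D) = -½ + ((-3 + (⅐)*(-2))/(s + 2))/4 = -½ + ((-3 - 2/7)/(2 + s))/4 = -½ + (-23/(7*(2 + s)))/4 = -½ - 23/(28*(2 + s)))
1734*g(L(3, Q(0)), 0 + 2) = 1734*((-51 - 42*(-2 - 5))/(28*(2 + 3*(-2 - 5)))) = 1734*((-51 - 42*(-7))/(28*(2 + 3*(-7)))) = 1734*((-51 - 14*(-21))/(28*(2 - 21))) = 1734*((1/28)*(-51 + 294)/(-19)) = 1734*((1/28)*(-1/19)*243) = 1734*(-243/532) = -210681/266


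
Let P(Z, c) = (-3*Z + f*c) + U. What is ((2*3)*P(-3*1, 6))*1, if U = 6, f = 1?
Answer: 126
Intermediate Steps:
P(Z, c) = 6 + c - 3*Z (P(Z, c) = (-3*Z + 1*c) + 6 = (-3*Z + c) + 6 = (c - 3*Z) + 6 = 6 + c - 3*Z)
((2*3)*P(-3*1, 6))*1 = ((2*3)*(6 + 6 - (-9)))*1 = (6*(6 + 6 - 3*(-3)))*1 = (6*(6 + 6 + 9))*1 = (6*21)*1 = 126*1 = 126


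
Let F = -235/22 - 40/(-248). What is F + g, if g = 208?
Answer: 134681/682 ≈ 197.48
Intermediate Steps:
F = -7175/682 (F = -235*1/22 - 40*(-1/248) = -235/22 + 5/31 = -7175/682 ≈ -10.521)
F + g = -7175/682 + 208 = 134681/682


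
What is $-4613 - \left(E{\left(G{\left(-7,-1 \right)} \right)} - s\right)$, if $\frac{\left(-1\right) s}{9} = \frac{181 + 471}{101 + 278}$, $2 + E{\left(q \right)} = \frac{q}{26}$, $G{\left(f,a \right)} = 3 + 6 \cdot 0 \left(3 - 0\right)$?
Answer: $- \frac{45590499}{9854} \approx -4626.6$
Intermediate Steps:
$G{\left(f,a \right)} = 3$ ($G{\left(f,a \right)} = 3 + 6 \cdot 0 \left(3 + 0\right) = 3 + 6 \cdot 0 \cdot 3 = 3 + 6 \cdot 0 = 3 + 0 = 3$)
$E{\left(q \right)} = -2 + \frac{q}{26}$
$s = - \frac{5868}{379}$ ($s = - 9 \frac{181 + 471}{101 + 278} = - 9 \cdot \frac{652}{379} = - 9 \cdot 652 \cdot \frac{1}{379} = \left(-9\right) \frac{652}{379} = - \frac{5868}{379} \approx -15.483$)
$-4613 - \left(E{\left(G{\left(-7,-1 \right)} \right)} - s\right) = -4613 - \left(\left(-2 + \frac{1}{26} \cdot 3\right) - - \frac{5868}{379}\right) = -4613 - \left(\left(-2 + \frac{3}{26}\right) + \frac{5868}{379}\right) = -4613 - \left(- \frac{49}{26} + \frac{5868}{379}\right) = -4613 - \frac{133997}{9854} = - \frac{45590499}{9854}$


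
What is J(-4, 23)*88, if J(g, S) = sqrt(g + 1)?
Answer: 88*I*sqrt(3) ≈ 152.42*I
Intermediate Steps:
J(g, S) = sqrt(1 + g)
J(-4, 23)*88 = sqrt(1 - 4)*88 = sqrt(-3)*88 = (I*sqrt(3))*88 = 88*I*sqrt(3)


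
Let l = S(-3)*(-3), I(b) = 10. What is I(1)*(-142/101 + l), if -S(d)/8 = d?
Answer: -74140/101 ≈ -734.06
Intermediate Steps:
S(d) = -8*d
l = -72 (l = -8*(-3)*(-3) = 24*(-3) = -72)
I(1)*(-142/101 + l) = 10*(-142/101 - 72) = 10*(-7414/101) = -74140/101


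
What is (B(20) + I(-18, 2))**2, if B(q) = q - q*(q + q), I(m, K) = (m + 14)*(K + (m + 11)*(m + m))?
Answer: 3225616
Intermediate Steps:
I(m, K) = (14 + m)*(K + 2*m*(11 + m)) (I(m, K) = (14 + m)*(K + (11 + m)*(2*m)) = (14 + m)*(K + 2*m*(11 + m)))
B(q) = q - 2*q**2 (B(q) = q - q*2*q = q - 2*q**2)
(B(20) + I(-18, 2))**2 = (20*(1 - 2*20) + (2*(-18)**3 + 14*2 + 50*(-18)**2 + 308*(-18) + 2*(-18)))**2 = (20*(1 - 40) + (2*(-5832) + 28 + 50*324 - 5544 - 36))**2 = (20*(-39) + (-11664 + 28 + 16200 - 5544 - 36))**2 = (-780 - 1016)**2 = (-1796)**2 = 3225616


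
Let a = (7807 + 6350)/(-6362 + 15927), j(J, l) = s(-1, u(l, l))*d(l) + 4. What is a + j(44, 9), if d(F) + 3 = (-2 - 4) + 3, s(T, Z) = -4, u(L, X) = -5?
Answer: 281977/9565 ≈ 29.480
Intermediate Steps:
d(F) = -6 (d(F) = -3 + ((-2 - 4) + 3) = -3 + (-6 + 3) = -3 - 3 = -6)
j(J, l) = 28 (j(J, l) = -4*(-6) + 4 = 24 + 4 = 28)
a = 14157/9565 ≈ 1.4801
a + j(44, 9) = 14157/9565 + 28 = 281977/9565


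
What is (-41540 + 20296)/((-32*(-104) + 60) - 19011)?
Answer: 21244/15623 ≈ 1.3598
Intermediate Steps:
(-41540 + 20296)/((-32*(-104) + 60) - 19011) = -21244/((3328 + 60) - 19011) = -21244/(3388 - 19011) = -21244/(-15623) = -21244*(-1/15623) = 21244/15623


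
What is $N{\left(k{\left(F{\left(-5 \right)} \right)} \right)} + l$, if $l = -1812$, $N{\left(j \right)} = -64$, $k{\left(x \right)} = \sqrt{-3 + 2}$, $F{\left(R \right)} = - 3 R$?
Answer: $-1876$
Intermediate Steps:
$k{\left(x \right)} = i$ ($k{\left(x \right)} = \sqrt{-1} = i$)
$N{\left(k{\left(F{\left(-5 \right)} \right)} \right)} + l = -64 - 1812 = -1876$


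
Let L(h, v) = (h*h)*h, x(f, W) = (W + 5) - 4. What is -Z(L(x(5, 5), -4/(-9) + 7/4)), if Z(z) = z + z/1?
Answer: -432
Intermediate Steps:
x(f, W) = 1 + W (x(f, W) = (5 + W) - 4 = 1 + W)
L(h, v) = h**3 (L(h, v) = h**2*h = h**3)
Z(z) = 2*z (Z(z) = z + z*1 = z + z = 2*z)
-Z(L(x(5, 5), -4/(-9) + 7/4)) = -2*(1 + 5)**3 = -2*6**3 = -2*216 = -1*432 = -432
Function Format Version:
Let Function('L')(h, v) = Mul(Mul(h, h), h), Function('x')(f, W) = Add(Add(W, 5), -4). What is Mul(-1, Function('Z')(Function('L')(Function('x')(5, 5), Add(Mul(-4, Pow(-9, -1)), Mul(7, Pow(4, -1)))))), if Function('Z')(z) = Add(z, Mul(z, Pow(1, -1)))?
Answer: -432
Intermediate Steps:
Function('x')(f, W) = Add(1, W) (Function('x')(f, W) = Add(Add(5, W), -4) = Add(1, W))
Function('L')(h, v) = Pow(h, 3) (Function('L')(h, v) = Mul(Pow(h, 2), h) = Pow(h, 3))
Function('Z')(z) = Mul(2, z) (Function('Z')(z) = Add(z, Mul(z, 1)) = Add(z, z) = Mul(2, z))
Mul(-1, Function('Z')(Function('L')(Function('x')(5, 5), Add(Mul(-4, Pow(-9, -1)), Mul(7, Pow(4, -1)))))) = Mul(-1, Mul(2, Pow(Add(1, 5), 3))) = Mul(-1, Mul(2, Pow(6, 3))) = Mul(-1, Mul(2, 216)) = Mul(-1, 432) = -432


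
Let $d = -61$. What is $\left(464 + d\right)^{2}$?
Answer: $162409$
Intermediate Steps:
$\left(464 + d\right)^{2} = \left(464 - 61\right)^{2} = 403^{2} = 162409$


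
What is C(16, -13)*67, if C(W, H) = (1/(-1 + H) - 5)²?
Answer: 337747/196 ≈ 1723.2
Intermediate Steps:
C(W, H) = (-5 + 1/(-1 + H))²
C(16, -13)*67 = ((-6 + 5*(-13))²/(-1 - 13)²)*67 = ((-6 - 65)²/(-14)²)*67 = ((1/196)*(-71)²)*67 = ((1/196)*5041)*67 = (5041/196)*67 = 337747/196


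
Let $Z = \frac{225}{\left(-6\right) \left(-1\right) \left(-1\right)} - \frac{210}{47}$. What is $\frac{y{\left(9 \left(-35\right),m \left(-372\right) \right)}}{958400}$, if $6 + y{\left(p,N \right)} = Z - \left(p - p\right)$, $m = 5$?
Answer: $- \frac{4509}{90089600} \approx -5.005 \cdot 10^{-5}$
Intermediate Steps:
$Z = - \frac{3945}{94}$ ($Z = \frac{225}{6 \left(-1\right)} - \frac{210}{47} = \frac{225}{-6} - \frac{210}{47} = 225 \left(- \frac{1}{6}\right) - \frac{210}{47} = - \frac{75}{2} - \frac{210}{47} = - \frac{3945}{94} \approx -41.968$)
$y{\left(p,N \right)} = - \frac{4509}{94}$ ($y{\left(p,N \right)} = -6 - \frac{3945}{94} = - \frac{4509}{94}$)
$\frac{y{\left(9 \left(-35\right),m \left(-372\right) \right)}}{958400} = - \frac{4509}{94 \cdot 958400} = \left(- \frac{4509}{94}\right) \frac{1}{958400} = - \frac{4509}{90089600}$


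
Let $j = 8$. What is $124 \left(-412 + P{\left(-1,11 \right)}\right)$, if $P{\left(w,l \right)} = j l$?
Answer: $-40176$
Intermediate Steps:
$P{\left(w,l \right)} = 8 l$
$124 \left(-412 + P{\left(-1,11 \right)}\right) = 124 \left(-412 + 8 \cdot 11\right) = 124 \left(-412 + 88\right) = 124 \left(-324\right) = -40176$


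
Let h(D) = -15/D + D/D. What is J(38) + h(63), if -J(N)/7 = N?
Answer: -5570/21 ≈ -265.24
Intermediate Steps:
J(N) = -7*N
h(D) = 1 - 15/D (h(D) = -15/D + 1 = 1 - 15/D)
J(38) + h(63) = -7*38 + (-15 + 63)/63 = -266 + (1/63)*48 = -266 + 16/21 = -5570/21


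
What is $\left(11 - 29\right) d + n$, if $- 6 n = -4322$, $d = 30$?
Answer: $\frac{541}{3} \approx 180.33$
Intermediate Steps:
$n = \frac{2161}{3}$ ($n = \left(- \frac{1}{6}\right) \left(-4322\right) = \frac{2161}{3} \approx 720.33$)
$\left(11 - 29\right) d + n = \left(11 - 29\right) 30 + \frac{2161}{3} = \left(-18\right) 30 + \frac{2161}{3} = -540 + \frac{2161}{3} = \frac{541}{3}$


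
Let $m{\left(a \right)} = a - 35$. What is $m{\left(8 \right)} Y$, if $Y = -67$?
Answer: $1809$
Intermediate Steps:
$m{\left(a \right)} = -35 + a$
$m{\left(8 \right)} Y = \left(-35 + 8\right) \left(-67\right) = \left(-27\right) \left(-67\right) = 1809$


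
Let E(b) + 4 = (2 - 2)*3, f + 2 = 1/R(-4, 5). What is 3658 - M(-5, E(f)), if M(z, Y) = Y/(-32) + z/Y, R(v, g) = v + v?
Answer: 29253/8 ≈ 3656.6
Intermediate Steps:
R(v, g) = 2*v
f = -17/8 (f = -2 + 1/(2*(-4)) = -2 + 1/(-8) = -2 - 1/8 = -17/8 ≈ -2.1250)
E(b) = -4 (E(b) = -4 + (2 - 2)*3 = -4 + 0*3 = -4 + 0 = -4)
M(z, Y) = -Y/32 + z/Y (M(z, Y) = Y*(-1/32) + z/Y = -Y/32 + z/Y)
3658 - M(-5, E(f)) = 3658 - (-1/32*(-4) - 5/(-4)) = 3658 - (1/8 - 5*(-1/4)) = 3658 - (1/8 + 5/4) = 3658 - 1*11/8 = 3658 - 11/8 = 29253/8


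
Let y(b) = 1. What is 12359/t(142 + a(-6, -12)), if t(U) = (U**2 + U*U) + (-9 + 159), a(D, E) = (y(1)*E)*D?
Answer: 12359/91742 ≈ 0.13471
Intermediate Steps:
a(D, E) = D*E (a(D, E) = (1*E)*D = E*D = D*E)
t(U) = 150 + 2*U**2 (t(U) = (U**2 + U**2) + 150 = 2*U**2 + 150 = 150 + 2*U**2)
12359/t(142 + a(-6, -12)) = 12359/(150 + 2*(142 - 6*(-12))**2) = 12359/(150 + 2*(142 + 72)**2) = 12359/(150 + 2*214**2) = 12359/(150 + 2*45796) = 12359/(150 + 91592) = 12359/91742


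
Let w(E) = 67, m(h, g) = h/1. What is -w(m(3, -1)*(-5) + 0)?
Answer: -67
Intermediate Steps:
m(h, g) = h (m(h, g) = h*1 = h)
-w(m(3, -1)*(-5) + 0) = -1*67 = -67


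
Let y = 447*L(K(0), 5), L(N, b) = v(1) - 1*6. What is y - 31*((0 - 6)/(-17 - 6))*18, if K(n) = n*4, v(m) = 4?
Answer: -23910/23 ≈ -1039.6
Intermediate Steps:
K(n) = 4*n
L(N, b) = -2 (L(N, b) = 4 - 1*6 = 4 - 6 = -2)
y = -894 (y = 447*(-2) = -894)
y - 31*((0 - 6)/(-17 - 6))*18 = -894 - 31*((0 - 6)/(-17 - 6))*18 = -894 - 31*(-6/(-23))*18 = -894 - 31*(-6*(-1/23))*18 = -894 - 31*(6/23)*18 = -894 - 186*18/23 = -894 - 1*3348/23 = -894 - 3348/23 = -23910/23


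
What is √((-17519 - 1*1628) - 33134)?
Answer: 3*I*√5809 ≈ 228.65*I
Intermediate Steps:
√((-17519 - 1*1628) - 33134) = √((-17519 - 1628) - 33134) = √(-19147 - 33134) = √(-52281) = 3*I*√5809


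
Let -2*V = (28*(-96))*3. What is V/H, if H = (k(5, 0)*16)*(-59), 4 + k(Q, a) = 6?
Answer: -126/59 ≈ -2.1356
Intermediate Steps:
k(Q, a) = 2 (k(Q, a) = -4 + 6 = 2)
V = 4032 (V = -28*(-96)*3/2 = -(-1344)*3 = -½*(-8064) = 4032)
H = -1888 (H = (2*16)*(-59) = 32*(-59) = -1888)
V/H = 4032/(-1888) = 4032*(-1/1888) = -126/59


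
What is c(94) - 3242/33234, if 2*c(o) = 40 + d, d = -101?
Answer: -1016879/33234 ≈ -30.598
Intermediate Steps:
c(o) = -61/2 (c(o) = (40 - 101)/2 = (½)*(-61) = -61/2)
c(94) - 3242/33234 = -61/2 - 3242/33234 = -61/2 - 3242*1/33234 = -61/2 - 1621/16617 = -1016879/33234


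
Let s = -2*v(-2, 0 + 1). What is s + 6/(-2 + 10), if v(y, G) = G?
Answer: -5/4 ≈ -1.2500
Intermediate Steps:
s = -2 (s = -2*(0 + 1) = -2*1 = -2)
s + 6/(-2 + 10) = -2 + 6/(-2 + 10) = -2 + 6/8 = -2 + (⅛)*6 = -2 + ¾ = -5/4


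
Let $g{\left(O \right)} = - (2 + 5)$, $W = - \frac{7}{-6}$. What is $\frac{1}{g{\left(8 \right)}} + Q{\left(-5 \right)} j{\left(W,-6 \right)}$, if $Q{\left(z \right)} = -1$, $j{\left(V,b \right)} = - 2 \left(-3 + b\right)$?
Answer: $- \frac{127}{7} \approx -18.143$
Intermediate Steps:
$W = \frac{7}{6}$ ($W = \left(-7\right) \left(- \frac{1}{6}\right) = \frac{7}{6} \approx 1.1667$)
$j{\left(V,b \right)} = 6 - 2 b$
$g{\left(O \right)} = -7$ ($g{\left(O \right)} = \left(-1\right) 7 = -7$)
$\frac{1}{g{\left(8 \right)}} + Q{\left(-5 \right)} j{\left(W,-6 \right)} = \frac{1}{-7} - \left(6 - -12\right) = - \frac{1}{7} - \left(6 + 12\right) = - \frac{1}{7} - 18 = - \frac{127}{7}$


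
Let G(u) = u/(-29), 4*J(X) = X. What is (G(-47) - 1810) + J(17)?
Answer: -209279/116 ≈ -1804.1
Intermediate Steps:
J(X) = X/4
G(u) = -u/29 (G(u) = u*(-1/29) = -u/29)
(G(-47) - 1810) + J(17) = (-1/29*(-47) - 1810) + (¼)*17 = (47/29 - 1810) + 17/4 = -52443/29 + 17/4 = -209279/116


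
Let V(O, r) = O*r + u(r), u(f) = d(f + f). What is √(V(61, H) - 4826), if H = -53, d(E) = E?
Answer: I*√8165 ≈ 90.36*I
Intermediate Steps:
u(f) = 2*f (u(f) = f + f = 2*f)
V(O, r) = 2*r + O*r (V(O, r) = O*r + 2*r = 2*r + O*r)
√(V(61, H) - 4826) = √(-53*(2 + 61) - 4826) = √(-53*63 - 4826) = √(-3339 - 4826) = √(-8165) = I*√8165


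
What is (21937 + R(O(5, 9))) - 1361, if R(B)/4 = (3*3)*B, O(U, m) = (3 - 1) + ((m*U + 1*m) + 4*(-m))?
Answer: 21296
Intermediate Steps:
O(U, m) = 2 - 3*m + U*m (O(U, m) = 2 + ((U*m + m) - 4*m) = 2 + ((m + U*m) - 4*m) = 2 + (-3*m + U*m) = 2 - 3*m + U*m)
R(B) = 36*B (R(B) = 4*((3*3)*B) = 4*(9*B) = 36*B)
(21937 + R(O(5, 9))) - 1361 = (21937 + 36*(2 - 3*9 + 5*9)) - 1361 = (21937 + 36*(2 - 27 + 45)) - 1361 = (21937 + 36*20) - 1361 = (21937 + 720) - 1361 = 22657 - 1361 = 21296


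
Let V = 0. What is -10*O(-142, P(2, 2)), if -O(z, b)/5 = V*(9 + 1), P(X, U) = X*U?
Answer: 0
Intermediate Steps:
P(X, U) = U*X
O(z, b) = 0 (O(z, b) = -0*(9 + 1) = -0*10 = -5*0 = 0)
-10*O(-142, P(2, 2)) = -10*0 = 0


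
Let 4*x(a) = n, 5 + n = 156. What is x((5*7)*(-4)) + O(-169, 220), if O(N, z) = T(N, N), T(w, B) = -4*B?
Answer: 2855/4 ≈ 713.75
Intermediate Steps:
n = 151 (n = -5 + 156 = 151)
x(a) = 151/4 (x(a) = (¼)*151 = 151/4)
O(N, z) = -4*N
x((5*7)*(-4)) + O(-169, 220) = 151/4 - 4*(-169) = 151/4 + 676 = 2855/4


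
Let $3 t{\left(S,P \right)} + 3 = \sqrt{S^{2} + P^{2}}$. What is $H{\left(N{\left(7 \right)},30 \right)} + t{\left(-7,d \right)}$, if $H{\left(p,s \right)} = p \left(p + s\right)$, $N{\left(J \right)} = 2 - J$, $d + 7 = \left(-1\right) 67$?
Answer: $-126 + \frac{5 \sqrt{221}}{3} \approx -101.22$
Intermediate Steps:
$d = -74$ ($d = -7 - 67 = -74$)
$t{\left(S,P \right)} = -1 + \frac{\sqrt{P^{2} + S^{2}}}{3}$ ($t{\left(S,P \right)} = -1 + \frac{\sqrt{S^{2} + P^{2}}}{3} = -1 + \frac{\sqrt{P^{2} + S^{2}}}{3}$)
$H{\left(N{\left(7 \right)},30 \right)} + t{\left(-7,d \right)} = \left(2 - 7\right) \left(\left(2 - 7\right) + 30\right) - \left(1 - \frac{\sqrt{\left(-74\right)^{2} + \left(-7\right)^{2}}}{3}\right) = \left(2 - 7\right) \left(\left(2 - 7\right) + 30\right) - \left(1 - \frac{\sqrt{5476 + 49}}{3}\right) = - 5 \left(-5 + 30\right) - \left(1 - \frac{\sqrt{5525}}{3}\right) = \left(-5\right) 25 - \left(1 - \frac{5 \sqrt{221}}{3}\right) = -125 - \left(1 - \frac{5 \sqrt{221}}{3}\right) = -126 + \frac{5 \sqrt{221}}{3}$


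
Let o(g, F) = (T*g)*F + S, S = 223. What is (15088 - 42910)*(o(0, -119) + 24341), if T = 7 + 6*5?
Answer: -683419608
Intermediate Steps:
T = 37 (T = 7 + 30 = 37)
o(g, F) = 223 + 37*F*g (o(g, F) = (37*g)*F + 223 = 37*F*g + 223 = 223 + 37*F*g)
(15088 - 42910)*(o(0, -119) + 24341) = (15088 - 42910)*((223 + 37*(-119)*0) + 24341) = -27822*((223 + 0) + 24341) = -27822*(223 + 24341) = -27822*24564 = -683419608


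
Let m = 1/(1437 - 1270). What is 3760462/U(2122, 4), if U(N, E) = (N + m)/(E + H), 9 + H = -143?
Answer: -92943578792/354375 ≈ -2.6227e+5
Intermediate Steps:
H = -152 (H = -9 - 143 = -152)
m = 1/167 ≈ 0.0059880
U(N, E) = (1/167 + N)/(-152 + E) (U(N, E) = (N + 1/167)/(E - 152) = (1/167 + N)/(-152 + E))
3760462/U(2122, 4) = 3760462/(((1/167 + 2122)/(-152 + 4))) = 3760462/(((354375/167)/(-148))) = 3760462/((-1/148*354375/167)) = 3760462/(-354375/24716) = 3760462*(-24716/354375) = -92943578792/354375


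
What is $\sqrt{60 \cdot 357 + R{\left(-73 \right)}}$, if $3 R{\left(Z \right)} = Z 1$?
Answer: $\frac{\sqrt{192561}}{3} \approx 146.27$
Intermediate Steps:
$R{\left(Z \right)} = \frac{Z}{3}$ ($R{\left(Z \right)} = \frac{Z 1}{3} = \frac{Z}{3}$)
$\sqrt{60 \cdot 357 + R{\left(-73 \right)}} = \sqrt{60 \cdot 357 + \frac{1}{3} \left(-73\right)} = \sqrt{21420 - \frac{73}{3}} = \sqrt{\frac{64187}{3}} = \frac{\sqrt{192561}}{3}$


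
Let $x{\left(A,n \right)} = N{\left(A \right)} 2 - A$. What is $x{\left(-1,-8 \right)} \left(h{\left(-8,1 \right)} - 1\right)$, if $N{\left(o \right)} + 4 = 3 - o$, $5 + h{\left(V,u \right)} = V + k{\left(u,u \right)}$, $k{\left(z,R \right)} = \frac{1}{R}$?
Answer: $-13$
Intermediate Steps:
$h{\left(V,u \right)} = -5 + V + \frac{1}{u}$ ($h{\left(V,u \right)} = -5 + \left(V + \frac{1}{u}\right) = -5 + V + \frac{1}{u}$)
$N{\left(o \right)} = -1 - o$ ($N{\left(o \right)} = -4 - \left(-3 + o\right) = -1 - o$)
$x{\left(A,n \right)} = -2 - 3 A$ ($x{\left(A,n \right)} = \left(-1 - A\right) 2 - A = \left(-2 - 2 A\right) - A = -2 - 3 A$)
$x{\left(-1,-8 \right)} \left(h{\left(-8,1 \right)} - 1\right) = \left(-2 - -3\right) \left(\left(-5 - 8 + 1^{-1}\right) - 1\right) = \left(-2 + 3\right) \left(\left(-5 - 8 + 1\right) - 1\right) = 1 \left(-12 - 1\right) = 1 \left(-13\right) = -13$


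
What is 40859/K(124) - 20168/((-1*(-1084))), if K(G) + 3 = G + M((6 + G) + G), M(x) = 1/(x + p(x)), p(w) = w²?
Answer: 677669527348/2123873341 ≈ 319.07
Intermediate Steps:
M(x) = 1/(x + x²)
K(G) = -3 + G + 1/((6 + 2*G)*(7 + 2*G)) (K(G) = -3 + (G + 1/(((6 + G) + G)*(1 + ((6 + G) + G)))) = -3 + (G + 1/((6 + 2*G)*(1 + (6 + 2*G)))) = -3 + (G + 1/((6 + 2*G)*(7 + 2*G))) = -3 + G + 1/((6 + 2*G)*(7 + 2*G)))
40859/K(124) - 20168/((-1*(-1084))) = 40859/(((-125 - 36*124 + 4*124³ + 14*124²)/(2*(21 + 2*124² + 13*124)))) - 20168/((-1*(-1084))) = 40859/(((-125 - 4464 + 4*1906624 + 14*15376)/(2*(21 + 2*15376 + 1612)))) - 20168/1084 = 40859/(((-125 - 4464 + 7626496 + 215264)/(2*(21 + 30752 + 1612)))) - 20168*1/1084 = 40859/(((½)*7837171/32385)) - 5042/271 = 40859/(((½)*(1/32385)*7837171)) - 5042/271 = 40859/(7837171/64770) - 5042/271 = 40859*(64770/7837171) - 5042/271 = 2646437430/7837171 - 5042/271 = 677669527348/2123873341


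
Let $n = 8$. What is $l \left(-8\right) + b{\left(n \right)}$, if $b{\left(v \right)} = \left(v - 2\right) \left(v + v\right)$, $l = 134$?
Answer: $-976$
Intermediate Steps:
$b{\left(v \right)} = 2 v \left(-2 + v\right)$ ($b{\left(v \right)} = \left(-2 + v\right) 2 v = 2 v \left(-2 + v\right)$)
$l \left(-8\right) + b{\left(n \right)} = 134 \left(-8\right) + 2 \cdot 8 \left(-2 + 8\right) = -1072 + 2 \cdot 8 \cdot 6 = -1072 + 96 = -976$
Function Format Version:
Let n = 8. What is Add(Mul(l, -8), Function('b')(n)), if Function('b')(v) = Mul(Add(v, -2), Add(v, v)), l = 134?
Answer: -976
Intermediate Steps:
Function('b')(v) = Mul(2, v, Add(-2, v)) (Function('b')(v) = Mul(Add(-2, v), Mul(2, v)) = Mul(2, v, Add(-2, v)))
Add(Mul(l, -8), Function('b')(n)) = Add(Mul(134, -8), Mul(2, 8, Add(-2, 8))) = Add(-1072, Mul(2, 8, 6)) = Add(-1072, 96) = -976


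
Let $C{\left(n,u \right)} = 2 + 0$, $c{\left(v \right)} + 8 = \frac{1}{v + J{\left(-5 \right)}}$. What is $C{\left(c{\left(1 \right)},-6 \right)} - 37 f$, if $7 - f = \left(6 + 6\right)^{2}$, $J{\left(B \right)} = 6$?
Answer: $5071$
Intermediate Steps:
$f = -137$ ($f = 7 - \left(6 + 6\right)^{2} = 7 - 12^{2} = 7 - 144 = -137$)
$c{\left(v \right)} = -8 + \frac{1}{6 + v}$ ($c{\left(v \right)} = -8 + \frac{1}{v + 6} = -8 + \frac{1}{6 + v}$)
$C{\left(n,u \right)} = 2$
$C{\left(c{\left(1 \right)},-6 \right)} - 37 f = 2 - -5069 = 2 + 5069 = 5071$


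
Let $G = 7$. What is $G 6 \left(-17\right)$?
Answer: $-714$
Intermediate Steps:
$G 6 \left(-17\right) = 7 \cdot 6 \left(-17\right) = 42 \left(-17\right) = -714$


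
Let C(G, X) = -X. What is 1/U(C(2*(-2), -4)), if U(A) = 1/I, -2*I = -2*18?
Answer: 18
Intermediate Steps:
I = 18 (I = -(-1)*18 = -1/2*(-36) = 18)
U(A) = 1/18
1/U(C(2*(-2), -4)) = 1/(1/18) = 18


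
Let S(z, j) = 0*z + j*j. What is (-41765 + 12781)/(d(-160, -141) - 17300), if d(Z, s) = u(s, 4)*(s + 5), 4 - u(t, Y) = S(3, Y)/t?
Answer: 1021686/629545 ≈ 1.6229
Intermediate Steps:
S(z, j) = j² (S(z, j) = 0 + j² = j²)
u(t, Y) = 4 - Y²/t
d(Z, s) = (4 - 16/s)*(5 + s) (d(Z, s) = (4 - 1*4²/s)*(s + 5) = (4 - 1*16/s)*(5 + s) = (4 - 16/s)*(5 + s))
(-41765 + 12781)/(d(-160, -141) - 17300) = (-41765 + 12781)/((4 - 80/(-141) + 4*(-141)) - 17300) = -28984/((4 - 80*(-1/141) - 564) - 17300) = -28984/((4 + 80/141 - 564) - 17300) = -28984/(-78880/141 - 17300) = -28984/(-2518180/141) = -28984*(-141/2518180) = 1021686/629545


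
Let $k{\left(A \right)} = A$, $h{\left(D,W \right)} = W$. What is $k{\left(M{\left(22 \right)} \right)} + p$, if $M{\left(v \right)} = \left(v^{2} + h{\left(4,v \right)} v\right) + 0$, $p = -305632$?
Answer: $-304664$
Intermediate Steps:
$M{\left(v \right)} = 2 v^{2}$ ($M{\left(v \right)} = \left(v^{2} + v v\right) + 0 = \left(v^{2} + v^{2}\right) + 0 = 2 v^{2} + 0 = 2 v^{2}$)
$k{\left(M{\left(22 \right)} \right)} + p = 2 \cdot 22^{2} - 305632 = 2 \cdot 484 - 305632 = 968 - 305632 = -304664$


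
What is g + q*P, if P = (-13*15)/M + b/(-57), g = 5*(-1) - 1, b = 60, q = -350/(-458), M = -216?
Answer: -1915507/313272 ≈ -6.1145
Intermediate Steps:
q = 175/229 (q = -350*(-1/458) = 175/229 ≈ 0.76419)
g = -6 (g = -5 - 1 = -6)
P = -205/1368 (P = -13*15/(-216) + 60/(-57) = -195*(-1/216) + 60*(-1/57) = 65/72 - 20/19 = -205/1368 ≈ -0.14985)
g + q*P = -6 + (175/229)*(-205/1368) = -6 - 35875/313272 = -1915507/313272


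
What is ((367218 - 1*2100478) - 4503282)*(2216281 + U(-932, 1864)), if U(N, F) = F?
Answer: -13833554454590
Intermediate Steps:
((367218 - 1*2100478) - 4503282)*(2216281 + U(-932, 1864)) = ((367218 - 1*2100478) - 4503282)*(2216281 + 1864) = ((367218 - 2100478) - 4503282)*2218145 = (-1733260 - 4503282)*2218145 = -6236542*2218145 = -13833554454590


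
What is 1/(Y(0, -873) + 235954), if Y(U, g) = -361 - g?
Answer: 1/236466 ≈ 4.2289e-6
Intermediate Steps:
1/(Y(0, -873) + 235954) = 1/((-361 - 1*(-873)) + 235954) = 1/((-361 + 873) + 235954) = 1/(512 + 235954) = 1/236466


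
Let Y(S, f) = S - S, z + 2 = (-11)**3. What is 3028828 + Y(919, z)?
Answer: 3028828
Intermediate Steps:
z = -1333 (z = -2 + (-11)**3 = -2 - 1331 = -1333)
Y(S, f) = 0
3028828 + Y(919, z) = 3028828 + 0 = 3028828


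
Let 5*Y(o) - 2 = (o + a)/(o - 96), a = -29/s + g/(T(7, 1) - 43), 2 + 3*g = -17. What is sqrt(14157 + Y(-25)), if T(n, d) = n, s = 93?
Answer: sqrt(13334555830215)/30690 ≈ 118.99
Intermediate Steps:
g = -19/3 (g = -2/3 + (1/3)*(-17) = -2/3 - 17/3 = -19/3 ≈ -6.3333)
a = -455/3348 (a = -29/93 - 19/(3*(7 - 43)) = -29*1/93 - 19/3/(-36) = -29/93 - 19/3*(-1/36) = -29/93 + 19/108 = -455/3348 ≈ -0.13590)
Y(o) = 2/5 + (-455/3348 + o)/(5*(-96 + o)) (Y(o) = 2/5 + ((o - 455/3348)/(o - 96))/5 = 2/5 + ((-455/3348 + o)/(-96 + o))/5 = 2/5 + (-455/3348 + o)/(5*(-96 + o)))
sqrt(14157 + Y(-25)) = sqrt(14157 + (-643271 + 10044*(-25))/(16740*(-96 - 25))) = sqrt(14157 + (1/16740)*(-643271 - 251100)/(-121)) = sqrt(14157 + (1/16740)*(-1/121)*(-894371)) = sqrt(14157 + 894371/2025540) = sqrt(28676464151/2025540) = sqrt(13334555830215)/30690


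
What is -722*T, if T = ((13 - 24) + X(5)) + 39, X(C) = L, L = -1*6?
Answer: -15884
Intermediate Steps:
L = -6
X(C) = -6
T = 22 (T = ((13 - 24) - 6) + 39 = (-11 - 6) + 39 = -17 + 39 = 22)
-722*T = -722*22 = -15884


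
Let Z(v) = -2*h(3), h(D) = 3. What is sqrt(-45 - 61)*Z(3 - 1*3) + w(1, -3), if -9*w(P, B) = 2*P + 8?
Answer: -10/9 - 6*I*sqrt(106) ≈ -1.1111 - 61.774*I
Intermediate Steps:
w(P, B) = -8/9 - 2*P/9 (w(P, B) = -(2*P + 8)/9 = -(8 + 2*P)/9 = -8/9 - 2*P/9)
Z(v) = -6 (Z(v) = -2*3 = -6)
sqrt(-45 - 61)*Z(3 - 1*3) + w(1, -3) = sqrt(-45 - 61)*(-6) + (-8/9 - 2/9*1) = sqrt(-106)*(-6) + (-8/9 - 2/9) = (I*sqrt(106))*(-6) - 10/9 = -6*I*sqrt(106) - 10/9 = -10/9 - 6*I*sqrt(106)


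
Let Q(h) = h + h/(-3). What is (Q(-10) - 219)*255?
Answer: -57545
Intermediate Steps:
Q(h) = 2*h/3 (Q(h) = h - h/3 = 2*h/3)
(Q(-10) - 219)*255 = ((⅔)*(-10) - 219)*255 = (-20/3 - 219)*255 = -677/3*255 = -57545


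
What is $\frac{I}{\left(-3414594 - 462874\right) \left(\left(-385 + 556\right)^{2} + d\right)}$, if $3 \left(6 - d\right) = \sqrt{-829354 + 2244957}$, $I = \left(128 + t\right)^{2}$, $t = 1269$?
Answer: $- \frac{513708375807}{29845132839785704} - \frac{5854827 \sqrt{1415603}}{29845132839785704} \approx -1.7446 \cdot 10^{-5}$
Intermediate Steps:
$I = 1951609$ ($I = \left(128 + 1269\right)^{2} = 1397^{2} = 1951609$)
$d = 6 - \frac{\sqrt{1415603}}{3}$ ($d = 6 - \frac{\sqrt{-829354 + 2244957}}{3} = 6 - \frac{\sqrt{1415603}}{3} \approx -390.6$)
$\frac{I}{\left(-3414594 - 462874\right) \left(\left(-385 + 556\right)^{2} + d\right)} = \frac{1951609}{\left(-3414594 - 462874\right) \left(\left(-385 + 556\right)^{2} + \left(6 - \frac{\sqrt{1415603}}{3}\right)\right)} = \frac{1951609}{\left(-3877468\right) \left(171^{2} + \left(6 - \frac{\sqrt{1415603}}{3}\right)\right)} = \frac{1951609}{\left(-3877468\right) \left(29241 + \left(6 - \frac{\sqrt{1415603}}{3}\right)\right)} = \frac{1951609}{\left(-3877468\right) \left(29247 - \frac{\sqrt{1415603}}{3}\right)} = \frac{1951609}{-113404306596 + \frac{3877468 \sqrt{1415603}}{3}}$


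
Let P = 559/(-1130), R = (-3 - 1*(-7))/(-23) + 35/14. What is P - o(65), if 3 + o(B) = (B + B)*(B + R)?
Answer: -227409537/25990 ≈ -8749.9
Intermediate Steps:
R = 107/46 (R = (-3 + 7)*(-1/23) + 35*(1/14) = 4*(-1/23) + 5/2 = -4/23 + 5/2 = 107/46 ≈ 2.3261)
o(B) = -3 + 2*B*(107/46 + B) (o(B) = -3 + (B + B)*(B + 107/46) = -3 + (2*B)*(107/46 + B) = -3 + 2*B*(107/46 + B))
P = -559/1130 (P = 559*(-1/1130) = -559/1130 ≈ -0.49469)
P - o(65) = -559/1130 - (-3 + 2*65² + (107/23)*65) = -559/1130 - (-3 + 2*4225 + 6955/23) = -559/1130 - (-3 + 8450 + 6955/23) = -559/1130 - 1*201236/23 = -559/1130 - 201236/23 = -227409537/25990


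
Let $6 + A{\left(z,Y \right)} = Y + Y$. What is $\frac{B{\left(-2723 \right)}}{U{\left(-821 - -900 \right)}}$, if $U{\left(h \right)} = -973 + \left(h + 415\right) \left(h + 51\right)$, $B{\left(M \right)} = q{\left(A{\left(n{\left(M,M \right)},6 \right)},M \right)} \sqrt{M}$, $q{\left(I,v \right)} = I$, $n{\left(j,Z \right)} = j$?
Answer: $\frac{6 i \sqrt{2723}}{63247} \approx 0.0049503 i$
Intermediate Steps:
$A{\left(z,Y \right)} = -6 + 2 Y$ ($A{\left(z,Y \right)} = -6 + \left(Y + Y\right) = -6 + 2 Y$)
$B{\left(M \right)} = 6 \sqrt{M}$ ($B{\left(M \right)} = \left(-6 + 2 \cdot 6\right) \sqrt{M} = \left(-6 + 12\right) \sqrt{M} = 6 \sqrt{M}$)
$U{\left(h \right)} = -973 + \left(51 + h\right) \left(415 + h\right)$ ($U{\left(h \right)} = -973 + \left(415 + h\right) \left(51 + h\right) = -973 + \left(51 + h\right) \left(415 + h\right)$)
$\frac{B{\left(-2723 \right)}}{U{\left(-821 - -900 \right)}} = \frac{6 \sqrt{-2723}}{20192 + \left(-821 - -900\right)^{2} + 466 \left(-821 - -900\right)} = \frac{6 i \sqrt{2723}}{20192 + \left(-821 + 900\right)^{2} + 466 \left(-821 + 900\right)} = \frac{6 i \sqrt{2723}}{20192 + 79^{2} + 466 \cdot 79} = \frac{6 i \sqrt{2723}}{20192 + 6241 + 36814} = \frac{6 i \sqrt{2723}}{63247}$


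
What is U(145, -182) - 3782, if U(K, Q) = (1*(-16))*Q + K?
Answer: -725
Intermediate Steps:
U(K, Q) = K - 16*Q (U(K, Q) = -16*Q + K = K - 16*Q)
U(145, -182) - 3782 = (145 - 16*(-182)) - 3782 = (145 + 2912) - 3782 = 3057 - 3782 = -725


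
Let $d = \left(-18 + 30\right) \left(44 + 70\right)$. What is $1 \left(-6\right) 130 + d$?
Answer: $588$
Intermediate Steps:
$d = 1368$ ($d = 12 \cdot 114 = 1368$)
$1 \left(-6\right) 130 + d = 1 \left(-6\right) 130 + 1368 = \left(-6\right) 130 + 1368 = -780 + 1368 = 588$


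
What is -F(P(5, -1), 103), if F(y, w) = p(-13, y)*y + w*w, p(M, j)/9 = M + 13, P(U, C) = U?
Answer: -10609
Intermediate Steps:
p(M, j) = 117 + 9*M (p(M, j) = 9*(M + 13) = 9*(13 + M) = 117 + 9*M)
F(y, w) = w² (F(y, w) = (117 + 9*(-13))*y + w*w = (117 - 117)*y + w² = 0*y + w² = 0 + w² = w²)
-F(P(5, -1), 103) = -1*103² = -1*10609 = -10609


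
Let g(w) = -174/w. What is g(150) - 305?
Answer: -7654/25 ≈ -306.16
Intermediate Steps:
g(150) - 305 = -174/150 - 305 = -174*1/150 - 305 = -29/25 - 305 = -7654/25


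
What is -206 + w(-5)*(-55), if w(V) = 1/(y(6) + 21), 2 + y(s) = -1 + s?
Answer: -4999/24 ≈ -208.29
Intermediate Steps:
y(s) = -3 + s (y(s) = -2 + (-1 + s) = -3 + s)
w(V) = 1/24 (w(V) = 1/((-3 + 6) + 21) = 1/(3 + 21) = 1/24)
-206 + w(-5)*(-55) = -206 + (1/24)*(-55) = -206 - 55/24 = -4999/24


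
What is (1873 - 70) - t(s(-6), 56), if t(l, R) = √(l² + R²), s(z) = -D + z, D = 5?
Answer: 1803 - √3257 ≈ 1745.9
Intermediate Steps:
s(z) = -5 + z (s(z) = -1*5 + z = -5 + z)
t(l, R) = √(R² + l²)
(1873 - 70) - t(s(-6), 56) = (1873 - 70) - √(56² + (-5 - 6)²) = 1803 - √(3136 + (-11)²) = 1803 - √(3136 + 121) = 1803 - √3257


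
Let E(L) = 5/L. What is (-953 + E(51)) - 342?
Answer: -66040/51 ≈ -1294.9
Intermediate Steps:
(-953 + E(51)) - 342 = (-953 + 5/51) - 342 = -48598/51 - 342 = -66040/51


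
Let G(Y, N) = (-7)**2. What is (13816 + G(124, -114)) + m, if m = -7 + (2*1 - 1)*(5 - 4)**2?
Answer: 13859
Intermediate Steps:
G(Y, N) = 49
m = -6 (m = -7 + (2 - 1)*1**2 = -7 + 1*1 = -7 + 1 = -6)
(13816 + G(124, -114)) + m = (13816 + 49) - 6 = 13865 - 6 = 13859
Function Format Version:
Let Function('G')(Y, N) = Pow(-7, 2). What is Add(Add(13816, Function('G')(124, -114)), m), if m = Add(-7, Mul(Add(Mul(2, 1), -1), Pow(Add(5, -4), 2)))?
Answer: 13859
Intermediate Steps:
Function('G')(Y, N) = 49
m = -6 (m = Add(-7, Mul(Add(2, -1), Pow(1, 2))) = Add(-7, Mul(1, 1)) = Add(-7, 1) = -6)
Add(Add(13816, Function('G')(124, -114)), m) = Add(Add(13816, 49), -6) = Add(13865, -6) = 13859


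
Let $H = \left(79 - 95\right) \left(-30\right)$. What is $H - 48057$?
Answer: $-47577$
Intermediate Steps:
$H = 480$ ($H = \left(-16\right) \left(-30\right) = 480$)
$H - 48057 = 480 - 48057 = -47577$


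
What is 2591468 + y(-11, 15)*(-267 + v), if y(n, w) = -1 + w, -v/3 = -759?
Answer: 2619608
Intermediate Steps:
v = 2277 (v = -3*(-759) = 2277)
2591468 + y(-11, 15)*(-267 + v) = 2591468 + (-1 + 15)*(-267 + 2277) = 2591468 + 14*2010 = 2591468 + 28140 = 2619608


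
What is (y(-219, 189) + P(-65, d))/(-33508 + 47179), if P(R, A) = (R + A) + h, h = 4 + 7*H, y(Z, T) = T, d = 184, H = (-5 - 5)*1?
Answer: 242/13671 ≈ 0.017702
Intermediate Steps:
H = -10 (H = -10*1 = -10)
h = -66 (h = 4 + 7*(-10) = 4 - 70 = -66)
P(R, A) = -66 + A + R (P(R, A) = (R + A) - 66 = (A + R) - 66 = -66 + A + R)
(y(-219, 189) + P(-65, d))/(-33508 + 47179) = (189 + (-66 + 184 - 65))/(-33508 + 47179) = (189 + 53)/13671 = 242*(1/13671) = 242/13671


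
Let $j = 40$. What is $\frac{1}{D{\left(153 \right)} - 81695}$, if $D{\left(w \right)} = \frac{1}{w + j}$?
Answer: $- \frac{193}{15767134} \approx -1.2241 \cdot 10^{-5}$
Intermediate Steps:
$D{\left(w \right)} = \frac{1}{40 + w}$ ($D{\left(w \right)} = \frac{1}{w + 40} = \frac{1}{40 + w}$)
$\frac{1}{D{\left(153 \right)} - 81695} = \frac{1}{\frac{1}{40 + 153} - 81695} = \frac{1}{\frac{1}{193} - 81695} = \frac{1}{- \frac{15767134}{193}} = - \frac{193}{15767134}$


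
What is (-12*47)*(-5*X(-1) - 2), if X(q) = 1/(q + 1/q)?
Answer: -282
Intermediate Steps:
(-12*47)*(-5*X(-1) - 2) = (-12*47)*(-(-5)/(1 + (-1)²) - 2) = -564*(-(-5)/(1 + 1) - 2) = -564*(-(-5)/2 - 2) = -564*(-5*(-½) - 2) = -564*(5/2 - 2) = -564*½ = -282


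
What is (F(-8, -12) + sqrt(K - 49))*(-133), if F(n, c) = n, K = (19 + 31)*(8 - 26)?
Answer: 1064 - 133*I*sqrt(949) ≈ 1064.0 - 4097.2*I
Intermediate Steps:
K = -900 (K = 50*(-18) = -900)
(F(-8, -12) + sqrt(K - 49))*(-133) = (-8 + sqrt(-900 - 49))*(-133) = (-8 + sqrt(-949))*(-133) = (-8 + I*sqrt(949))*(-133) = 1064 - 133*I*sqrt(949)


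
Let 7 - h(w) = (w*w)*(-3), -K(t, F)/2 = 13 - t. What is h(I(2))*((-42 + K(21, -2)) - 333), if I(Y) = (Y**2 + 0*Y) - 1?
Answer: -12206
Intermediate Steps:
K(t, F) = -26 + 2*t (K(t, F) = -2*(13 - t) = -26 + 2*t)
I(Y) = -1 + Y**2 (I(Y) = (Y**2 + 0) - 1 = Y**2 - 1 = -1 + Y**2)
h(w) = 7 + 3*w**2 (h(w) = 7 - w*w*(-3) = 7 - w**2*(-3) = 7 - (-3)*w**2 = 7 + 3*w**2)
h(I(2))*((-42 + K(21, -2)) - 333) = (7 + 3*(-1 + 2**2)**2)*((-42 + (-26 + 2*21)) - 333) = (7 + 3*(-1 + 4)**2)*((-42 + (-26 + 42)) - 333) = (7 + 3*3**2)*((-42 + 16) - 333) = (7 + 3*9)*(-26 - 333) = (7 + 27)*(-359) = 34*(-359) = -12206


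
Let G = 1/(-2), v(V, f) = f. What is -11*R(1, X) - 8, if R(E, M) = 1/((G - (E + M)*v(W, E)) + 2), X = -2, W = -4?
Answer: -62/5 ≈ -12.400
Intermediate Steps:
G = -1/2 ≈ -0.50000
R(E, M) = 1/(3/2 - E*(E + M)) (R(E, M) = 1/((-1/2 - (E + M)*E) + 2) = 1/((-1/2 - E*(E + M)) + 2) = 1/(3/2 - E*(E + M)))
-11*R(1, X) - 8 = -(-22)/(-3 + 2*1**2 + 2*1*(-2)) - 8 = -(-22)/(-3 + 2*1 - 4) - 8 = -(-22)/(-3 + 2 - 4) - 8 = -(-22)/(-5) - 8 = -(-22)*(-1)/5 - 8 = -11*2/5 - 8 = -22/5 - 8 = -62/5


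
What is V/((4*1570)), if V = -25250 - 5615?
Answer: -6173/1256 ≈ -4.9148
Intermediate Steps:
V = -30865
V/((4*1570)) = -30865/(4*1570) = -30865/6280 = -30865*1/6280 = -6173/1256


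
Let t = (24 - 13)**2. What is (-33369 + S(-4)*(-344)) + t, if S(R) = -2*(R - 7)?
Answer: -40816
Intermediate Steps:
S(R) = 14 - 2*R (S(R) = -2*(-7 + R) = 14 - 2*R)
t = 121 (t = 11**2 = 121)
(-33369 + S(-4)*(-344)) + t = (-33369 + (14 - 2*(-4))*(-344)) + 121 = (-33369 + (14 + 8)*(-344)) + 121 = (-33369 + 22*(-344)) + 121 = (-33369 - 7568) + 121 = -40937 + 121 = -40816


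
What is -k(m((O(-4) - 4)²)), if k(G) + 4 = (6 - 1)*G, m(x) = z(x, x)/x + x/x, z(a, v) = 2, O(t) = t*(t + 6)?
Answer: -77/72 ≈ -1.0694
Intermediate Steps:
O(t) = t*(6 + t)
m(x) = 1 + 2/x (m(x) = 2/x + x/x = 2/x + 1 = 1 + 2/x)
k(G) = -4 + 5*G (k(G) = -4 + (6 - 1)*G = -4 + 5*G)
-k(m((O(-4) - 4)²)) = -(-4 + 5*((2 + (-4*(6 - 4) - 4)²)/((-4*(6 - 4) - 4)²))) = -(-4 + 5*((2 + (-4*2 - 4)²)/((-4*2 - 4)²))) = -(-4 + 5*((2 + (-8 - 4)²)/((-8 - 4)²))) = -(-4 + 5*((2 + (-12)²)/((-12)²))) = -(-4 + 5*((2 + 144)/144)) = -(-4 + 5*((1/144)*146)) = -(-4 + 5*(73/72)) = -(-4 + 365/72) = -1*77/72 = -77/72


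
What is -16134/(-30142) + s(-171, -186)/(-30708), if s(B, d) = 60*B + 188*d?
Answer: 77446052/38566689 ≈ 2.0081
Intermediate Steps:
-16134/(-30142) + s(-171, -186)/(-30708) = -16134/(-30142) + (60*(-171) + 188*(-186))/(-30708) = -16134*(-1/30142) + (-10260 - 34968)*(-1/30708) = 8067/15071 - 45228*(-1/30708) = 8067/15071 + 3769/2559 = 77446052/38566689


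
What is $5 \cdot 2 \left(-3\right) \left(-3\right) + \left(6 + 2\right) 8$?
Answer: $154$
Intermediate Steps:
$5 \cdot 2 \left(-3\right) \left(-3\right) + \left(6 + 2\right) 8 = 5 \left(\left(-6\right) \left(-3\right)\right) + 8 \cdot 8 = 5 \cdot 18 + 64 = 90 + 64 = 154$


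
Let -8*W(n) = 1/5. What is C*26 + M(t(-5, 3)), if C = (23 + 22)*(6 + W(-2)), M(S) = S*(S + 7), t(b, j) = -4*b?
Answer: 30123/4 ≈ 7530.8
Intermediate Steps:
W(n) = -1/40 (W(n) = -1/8/5 = -1/8*1/5 = -1/40)
M(S) = S*(7 + S)
C = 2151/8 (C = (23 + 22)*(6 - 1/40) = 45*(239/40) = 2151/8 ≈ 268.88)
C*26 + M(t(-5, 3)) = (2151/8)*26 + (-4*(-5))*(7 - 4*(-5)) = 27963/4 + 20*(7 + 20) = 27963/4 + 20*27 = 27963/4 + 540 = 30123/4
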